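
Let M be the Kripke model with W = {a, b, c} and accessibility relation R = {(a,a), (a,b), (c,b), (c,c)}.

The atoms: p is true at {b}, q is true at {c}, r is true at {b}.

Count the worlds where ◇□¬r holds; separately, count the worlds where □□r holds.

2 and 1

For ◇□¬r:
a: successors {a, b}; □¬r there: a:F, b:T. ✓
b: no successors, so ◇□¬r fails. ✗
c: successors {b, c}; □¬r there: b:T, c:F. ✓
— 2 worlds.
For □□r:
a: successors {a, b}; □r there: a:F, b:T. ✗
b: no successors, so □□r holds vacuously. ✓
c: successors {b, c}; □r there: b:T, c:F. ✗
— 1 world.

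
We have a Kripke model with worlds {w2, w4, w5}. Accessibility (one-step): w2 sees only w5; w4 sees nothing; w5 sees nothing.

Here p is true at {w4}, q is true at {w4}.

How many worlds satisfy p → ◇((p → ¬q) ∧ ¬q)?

2

w2: p is F, ◇((p → ¬q) ∧ ¬q) is T. ✓
w4: p is T, ◇((p → ¬q) ∧ ¬q) is F. ✗
w5: p is F, ◇((p → ¬q) ∧ ¬q) is F. ✓
Satisfying worlds: {w2, w5}.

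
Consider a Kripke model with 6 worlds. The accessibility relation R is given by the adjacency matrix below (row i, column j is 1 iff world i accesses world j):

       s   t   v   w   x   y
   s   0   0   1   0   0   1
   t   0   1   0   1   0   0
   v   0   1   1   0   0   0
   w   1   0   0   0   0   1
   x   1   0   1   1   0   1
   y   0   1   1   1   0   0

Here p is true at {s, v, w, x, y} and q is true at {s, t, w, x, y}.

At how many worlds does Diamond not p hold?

3

s: successors {v, y}; not p there: v:F, y:F. ✗
t: successors {t, w}; not p there: t:T, w:F. ✓
v: successors {t, v}; not p there: t:T, v:F. ✓
w: successors {s, y}; not p there: s:F, y:F. ✗
x: successors {s, v, w, y}; not p there: s:F, v:F, w:F, y:F. ✗
y: successors {t, v, w}; not p there: t:T, v:F, w:F. ✓
Satisfying worlds: {t, v, y}.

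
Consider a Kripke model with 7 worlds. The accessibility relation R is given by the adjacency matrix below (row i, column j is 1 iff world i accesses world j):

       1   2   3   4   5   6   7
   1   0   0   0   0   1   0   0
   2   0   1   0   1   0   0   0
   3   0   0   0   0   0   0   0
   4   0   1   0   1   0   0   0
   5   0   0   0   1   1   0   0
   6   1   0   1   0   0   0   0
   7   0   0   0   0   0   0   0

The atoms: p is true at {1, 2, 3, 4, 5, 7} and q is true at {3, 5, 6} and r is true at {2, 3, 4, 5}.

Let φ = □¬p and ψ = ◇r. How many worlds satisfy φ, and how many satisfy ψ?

2 and 5

For □¬p:
1: successors {5}; ¬p there: 5:F. ✗
2: successors {2, 4}; ¬p there: 2:F, 4:F. ✗
3: no successors, so □¬p holds vacuously. ✓
4: successors {2, 4}; ¬p there: 2:F, 4:F. ✗
5: successors {4, 5}; ¬p there: 4:F, 5:F. ✗
6: successors {1, 3}; ¬p there: 1:F, 3:F. ✗
7: no successors, so □¬p holds vacuously. ✓
— 2 worlds.
For ◇r:
1: successors {5}; r there: 5:T. ✓
2: successors {2, 4}; r there: 2:T, 4:T. ✓
3: no successors, so ◇r fails. ✗
4: successors {2, 4}; r there: 2:T, 4:T. ✓
5: successors {4, 5}; r there: 4:T, 5:T. ✓
6: successors {1, 3}; r there: 1:F, 3:T. ✓
7: no successors, so ◇r fails. ✗
— 5 worlds.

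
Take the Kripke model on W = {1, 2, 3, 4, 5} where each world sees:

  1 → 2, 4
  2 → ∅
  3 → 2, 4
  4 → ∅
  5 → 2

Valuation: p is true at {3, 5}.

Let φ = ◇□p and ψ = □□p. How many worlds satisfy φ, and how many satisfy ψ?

For ◇□p:
1: successors {2, 4}; □p there: 2:T, 4:T. ✓
2: no successors, so ◇□p fails. ✗
3: successors {2, 4}; □p there: 2:T, 4:T. ✓
4: no successors, so ◇□p fails. ✗
5: successors {2}; □p there: 2:T. ✓
— 3 worlds.
For □□p:
1: successors {2, 4}; □p there: 2:T, 4:T. ✓
2: no successors, so □□p holds vacuously. ✓
3: successors {2, 4}; □p there: 2:T, 4:T. ✓
4: no successors, so □□p holds vacuously. ✓
5: successors {2}; □p there: 2:T. ✓
— 5 worlds.

3 and 5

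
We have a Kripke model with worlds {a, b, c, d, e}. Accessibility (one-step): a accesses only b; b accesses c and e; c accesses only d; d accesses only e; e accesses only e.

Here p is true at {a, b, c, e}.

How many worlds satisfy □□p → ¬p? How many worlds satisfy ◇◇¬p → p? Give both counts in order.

For □□p → ¬p:
a: □□p is T, ¬p is F. ✗
b: □□p is F, ¬p is F. ✓
c: □□p is T, ¬p is F. ✗
d: □□p is T, ¬p is T. ✓
e: □□p is T, ¬p is F. ✗
— 2 worlds.
For ◇◇¬p → p:
a: ◇◇¬p is F, p is T. ✓
b: ◇◇¬p is T, p is T. ✓
c: ◇◇¬p is F, p is T. ✓
d: ◇◇¬p is F, p is F. ✓
e: ◇◇¬p is F, p is T. ✓
— 5 worlds.

2 and 5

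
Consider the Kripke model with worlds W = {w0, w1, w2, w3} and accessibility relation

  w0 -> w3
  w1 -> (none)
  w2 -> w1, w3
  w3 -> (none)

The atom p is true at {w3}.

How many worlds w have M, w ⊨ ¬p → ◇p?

3

w0: ¬p is T, ◇p is T. ✓
w1: ¬p is T, ◇p is F. ✗
w2: ¬p is T, ◇p is T. ✓
w3: ¬p is F, ◇p is F. ✓
Satisfying worlds: {w0, w2, w3}.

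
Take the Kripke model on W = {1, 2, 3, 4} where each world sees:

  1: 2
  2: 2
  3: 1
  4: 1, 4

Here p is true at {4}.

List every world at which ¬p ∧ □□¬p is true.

1: ¬p is T, □□¬p is T. ✓
2: ¬p is T, □□¬p is T. ✓
3: ¬p is T, □□¬p is T. ✓
4: ¬p is F, □□¬p is F. ✗

{1, 2, 3}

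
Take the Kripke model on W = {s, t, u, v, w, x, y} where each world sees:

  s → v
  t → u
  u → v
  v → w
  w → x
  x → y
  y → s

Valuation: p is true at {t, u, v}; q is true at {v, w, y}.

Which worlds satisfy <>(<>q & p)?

s: successors {v}; <>q & p there: v:T. ✓
t: successors {u}; <>q & p there: u:T. ✓
u: successors {v}; <>q & p there: v:T. ✓
v: successors {w}; <>q & p there: w:F. ✗
w: successors {x}; <>q & p there: x:F. ✗
x: successors {y}; <>q & p there: y:F. ✗
y: successors {s}; <>q & p there: s:F. ✗

{s, t, u}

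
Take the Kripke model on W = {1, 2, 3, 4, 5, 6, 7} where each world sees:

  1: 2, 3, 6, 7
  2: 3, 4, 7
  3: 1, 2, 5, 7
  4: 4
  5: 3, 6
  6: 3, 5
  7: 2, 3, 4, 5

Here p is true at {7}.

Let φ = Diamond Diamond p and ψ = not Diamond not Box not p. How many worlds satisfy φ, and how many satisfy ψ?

For Diamond Diamond p:
1: successors {2, 3, 6, 7}; Diamond p there: 2:T, 3:T, 6:F, 7:F. ✓
2: successors {3, 4, 7}; Diamond p there: 3:T, 4:F, 7:F. ✓
3: successors {1, 2, 5, 7}; Diamond p there: 1:T, 2:T, 5:F, 7:F. ✓
4: successors {4}; Diamond p there: 4:F. ✗
5: successors {3, 6}; Diamond p there: 3:T, 6:F. ✓
6: successors {3, 5}; Diamond p there: 3:T, 5:F. ✓
7: successors {2, 3, 4, 5}; Diamond p there: 2:T, 3:T, 4:F, 5:F. ✓
— 6 worlds.
For not Diamond not Box not p:
1: Diamond not Box not p is T. ✗
2: Diamond not Box not p is T. ✗
3: Diamond not Box not p is T. ✗
4: Diamond not Box not p is F. ✓
5: Diamond not Box not p is T. ✗
6: Diamond not Box not p is T. ✗
7: Diamond not Box not p is T. ✗
— 1 world.

6 and 1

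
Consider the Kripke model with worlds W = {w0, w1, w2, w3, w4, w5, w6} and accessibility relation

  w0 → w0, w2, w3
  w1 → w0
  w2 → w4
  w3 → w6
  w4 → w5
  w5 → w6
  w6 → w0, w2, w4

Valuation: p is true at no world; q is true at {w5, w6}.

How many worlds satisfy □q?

w0: successors {w0, w2, w3}; q there: w0:F, w2:F, w3:F. ✗
w1: successors {w0}; q there: w0:F. ✗
w2: successors {w4}; q there: w4:F. ✗
w3: successors {w6}; q there: w6:T. ✓
w4: successors {w5}; q there: w5:T. ✓
w5: successors {w6}; q there: w6:T. ✓
w6: successors {w0, w2, w4}; q there: w0:F, w2:F, w4:F. ✗
Satisfying worlds: {w3, w4, w5}.

3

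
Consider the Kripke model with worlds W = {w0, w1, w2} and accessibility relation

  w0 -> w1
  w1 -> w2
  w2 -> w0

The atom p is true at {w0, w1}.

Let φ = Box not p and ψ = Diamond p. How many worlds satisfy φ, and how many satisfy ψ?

For Box not p:
w0: successors {w1}; not p there: w1:F. ✗
w1: successors {w2}; not p there: w2:T. ✓
w2: successors {w0}; not p there: w0:F. ✗
— 1 world.
For Diamond p:
w0: successors {w1}; p there: w1:T. ✓
w1: successors {w2}; p there: w2:F. ✗
w2: successors {w0}; p there: w0:T. ✓
— 2 worlds.

1 and 2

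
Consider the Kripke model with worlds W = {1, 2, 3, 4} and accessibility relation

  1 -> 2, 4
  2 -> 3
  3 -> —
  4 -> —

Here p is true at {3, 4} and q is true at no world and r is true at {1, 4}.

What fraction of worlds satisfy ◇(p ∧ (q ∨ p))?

1: successors {2, 4}; p ∧ (q ∨ p) there: 2:F, 4:T. ✓
2: successors {3}; p ∧ (q ∨ p) there: 3:T. ✓
3: no successors, so ◇(p ∧ (q ∨ p)) fails. ✗
4: no successors, so ◇(p ∧ (q ∨ p)) fails. ✗
That's 2 of 4 worlds, so 2/4 = 1/2.

1/2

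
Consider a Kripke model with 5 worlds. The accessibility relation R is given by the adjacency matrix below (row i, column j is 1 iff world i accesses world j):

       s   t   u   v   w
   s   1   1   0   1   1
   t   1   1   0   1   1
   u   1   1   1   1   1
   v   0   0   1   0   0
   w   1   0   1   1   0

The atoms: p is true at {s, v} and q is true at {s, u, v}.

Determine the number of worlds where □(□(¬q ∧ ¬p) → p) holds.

s: successors {s, t, v, w}; □(¬q ∧ ¬p) → p there: s:T, t:T, v:T, w:T. ✓
t: successors {s, t, v, w}; □(¬q ∧ ¬p) → p there: s:T, t:T, v:T, w:T. ✓
u: successors {s, t, u, v, w}; □(¬q ∧ ¬p) → p there: s:T, t:T, u:T, v:T, w:T. ✓
v: successors {u}; □(¬q ∧ ¬p) → p there: u:T. ✓
w: successors {s, u, v}; □(¬q ∧ ¬p) → p there: s:T, u:T, v:T. ✓
Satisfying worlds: {s, t, u, v, w}.

5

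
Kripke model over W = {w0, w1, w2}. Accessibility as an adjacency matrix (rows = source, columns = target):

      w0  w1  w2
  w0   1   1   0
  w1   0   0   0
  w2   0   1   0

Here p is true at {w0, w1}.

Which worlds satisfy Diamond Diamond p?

w0: successors {w0, w1}; Diamond p there: w0:T, w1:F. ✓
w1: no successors, so Diamond Diamond p fails. ✗
w2: successors {w1}; Diamond p there: w1:F. ✗

{w0}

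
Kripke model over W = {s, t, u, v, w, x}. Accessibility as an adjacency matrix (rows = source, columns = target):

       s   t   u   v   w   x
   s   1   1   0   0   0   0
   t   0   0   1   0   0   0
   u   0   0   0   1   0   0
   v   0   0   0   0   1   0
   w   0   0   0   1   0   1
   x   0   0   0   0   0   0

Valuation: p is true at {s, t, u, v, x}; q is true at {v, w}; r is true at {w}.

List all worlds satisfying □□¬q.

s: successors {s, t}; □¬q there: s:T, t:T. ✓
t: successors {u}; □¬q there: u:F. ✗
u: successors {v}; □¬q there: v:F. ✗
v: successors {w}; □¬q there: w:F. ✗
w: successors {v, x}; □¬q there: v:F, x:T. ✗
x: no successors, so □□¬q holds vacuously. ✓

{s, x}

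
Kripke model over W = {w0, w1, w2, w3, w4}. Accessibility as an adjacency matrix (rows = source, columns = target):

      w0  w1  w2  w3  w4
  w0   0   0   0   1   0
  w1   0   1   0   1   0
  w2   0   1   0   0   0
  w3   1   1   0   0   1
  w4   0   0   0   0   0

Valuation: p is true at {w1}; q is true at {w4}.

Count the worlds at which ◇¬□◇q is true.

4

w0: successors {w3}; ¬□◇q there: w3:T. ✓
w1: successors {w1, w3}; ¬□◇q there: w1:T, w3:T. ✓
w2: successors {w1}; ¬□◇q there: w1:T. ✓
w3: successors {w0, w1, w4}; ¬□◇q there: w0:F, w1:T, w4:F. ✓
w4: no successors, so ◇¬□◇q fails. ✗
Satisfying worlds: {w0, w1, w2, w3}.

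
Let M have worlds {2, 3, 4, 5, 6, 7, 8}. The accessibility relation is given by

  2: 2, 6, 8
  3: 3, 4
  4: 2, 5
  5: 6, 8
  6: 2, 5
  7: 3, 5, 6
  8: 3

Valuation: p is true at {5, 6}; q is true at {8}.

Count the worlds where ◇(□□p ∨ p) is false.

2: successors {2, 6, 8}; □□p ∨ p there: 2:F, 6:T, 8:F. ✓
3: successors {3, 4}; □□p ∨ p there: 3:F, 4:F. ✗
4: successors {2, 5}; □□p ∨ p there: 2:F, 5:T. ✓
5: successors {6, 8}; □□p ∨ p there: 6:T, 8:F. ✓
6: successors {2, 5}; □□p ∨ p there: 2:F, 5:T. ✓
7: successors {3, 5, 6}; □□p ∨ p there: 3:F, 5:T, 6:T. ✓
8: successors {3}; □□p ∨ p there: 3:F. ✗
Satisfying worlds: {2, 4, 5, 6, 7}.
So ◇(□□p ∨ p) fails at the other 2 worlds.

2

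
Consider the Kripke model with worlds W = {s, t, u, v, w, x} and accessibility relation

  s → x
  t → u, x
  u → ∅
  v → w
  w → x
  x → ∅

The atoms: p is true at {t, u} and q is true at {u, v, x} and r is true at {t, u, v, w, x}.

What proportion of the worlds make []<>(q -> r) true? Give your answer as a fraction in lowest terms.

s: successors {x}; <>(q -> r) there: x:F. ✗
t: successors {u, x}; <>(q -> r) there: u:F, x:F. ✗
u: no successors, so []<>(q -> r) holds vacuously. ✓
v: successors {w}; <>(q -> r) there: w:T. ✓
w: successors {x}; <>(q -> r) there: x:F. ✗
x: no successors, so []<>(q -> r) holds vacuously. ✓
That's 3 of 6 worlds, so 3/6 = 1/2.

1/2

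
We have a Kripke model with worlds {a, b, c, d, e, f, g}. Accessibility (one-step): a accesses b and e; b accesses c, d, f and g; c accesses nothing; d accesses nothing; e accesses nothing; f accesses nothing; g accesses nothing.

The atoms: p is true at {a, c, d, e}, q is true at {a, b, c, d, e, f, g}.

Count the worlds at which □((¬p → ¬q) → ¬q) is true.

5

a: successors {b, e}; (¬p → ¬q) → ¬q there: b:T, e:F. ✗
b: successors {c, d, f, g}; (¬p → ¬q) → ¬q there: c:F, d:F, f:T, g:T. ✗
c: no successors, so □((¬p → ¬q) → ¬q) holds vacuously. ✓
d: no successors, so □((¬p → ¬q) → ¬q) holds vacuously. ✓
e: no successors, so □((¬p → ¬q) → ¬q) holds vacuously. ✓
f: no successors, so □((¬p → ¬q) → ¬q) holds vacuously. ✓
g: no successors, so □((¬p → ¬q) → ¬q) holds vacuously. ✓
Satisfying worlds: {c, d, e, f, g}.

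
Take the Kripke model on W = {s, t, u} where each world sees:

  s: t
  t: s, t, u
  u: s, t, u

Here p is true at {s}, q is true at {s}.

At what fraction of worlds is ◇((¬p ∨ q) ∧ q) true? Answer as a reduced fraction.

s: successors {t}; (¬p ∨ q) ∧ q there: t:F. ✗
t: successors {s, t, u}; (¬p ∨ q) ∧ q there: s:T, t:F, u:F. ✓
u: successors {s, t, u}; (¬p ∨ q) ∧ q there: s:T, t:F, u:F. ✓
That's 2 of 3 worlds, so 2/3.

2/3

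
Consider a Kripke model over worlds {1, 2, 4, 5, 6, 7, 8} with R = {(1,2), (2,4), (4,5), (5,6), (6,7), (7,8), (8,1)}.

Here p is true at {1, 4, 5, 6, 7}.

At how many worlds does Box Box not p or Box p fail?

2

1: Box Box not p is F, Box p is F. ✗
2: Box Box not p is F, Box p is T. ✓
4: Box Box not p is F, Box p is T. ✓
5: Box Box not p is F, Box p is T. ✓
6: Box Box not p is T, Box p is T. ✓
7: Box Box not p is F, Box p is F. ✗
8: Box Box not p is T, Box p is T. ✓
Satisfying worlds: {2, 4, 5, 6, 8}.
So Box Box not p or Box p fails at the other 2 worlds.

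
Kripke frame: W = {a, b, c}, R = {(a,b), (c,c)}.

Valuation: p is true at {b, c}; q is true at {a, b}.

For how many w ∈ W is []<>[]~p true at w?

1

a: successors {b}; <>[]~p there: b:F. ✗
b: no successors, so []<>[]~p holds vacuously. ✓
c: successors {c}; <>[]~p there: c:F. ✗
Satisfying worlds: {b}.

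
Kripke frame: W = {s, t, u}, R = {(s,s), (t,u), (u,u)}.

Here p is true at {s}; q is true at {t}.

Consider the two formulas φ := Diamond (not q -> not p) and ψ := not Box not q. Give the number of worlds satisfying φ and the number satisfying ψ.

2 and 0

For Diamond (not q -> not p):
s: successors {s}; not q -> not p there: s:F. ✗
t: successors {u}; not q -> not p there: u:T. ✓
u: successors {u}; not q -> not p there: u:T. ✓
— 2 worlds.
For not Box not q:
s: Box not q is T. ✗
t: Box not q is T. ✗
u: Box not q is T. ✗
— 0 worlds.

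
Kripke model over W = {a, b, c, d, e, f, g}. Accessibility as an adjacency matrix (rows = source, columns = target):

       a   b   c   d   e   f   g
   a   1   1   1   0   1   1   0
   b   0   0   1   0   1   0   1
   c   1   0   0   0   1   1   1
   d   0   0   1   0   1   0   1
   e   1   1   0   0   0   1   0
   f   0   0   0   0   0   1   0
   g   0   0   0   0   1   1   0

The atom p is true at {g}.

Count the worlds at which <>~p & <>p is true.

a: <>~p is T, <>p is F. ✗
b: <>~p is T, <>p is T. ✓
c: <>~p is T, <>p is T. ✓
d: <>~p is T, <>p is T. ✓
e: <>~p is T, <>p is F. ✗
f: <>~p is T, <>p is F. ✗
g: <>~p is T, <>p is F. ✗
Satisfying worlds: {b, c, d}.

3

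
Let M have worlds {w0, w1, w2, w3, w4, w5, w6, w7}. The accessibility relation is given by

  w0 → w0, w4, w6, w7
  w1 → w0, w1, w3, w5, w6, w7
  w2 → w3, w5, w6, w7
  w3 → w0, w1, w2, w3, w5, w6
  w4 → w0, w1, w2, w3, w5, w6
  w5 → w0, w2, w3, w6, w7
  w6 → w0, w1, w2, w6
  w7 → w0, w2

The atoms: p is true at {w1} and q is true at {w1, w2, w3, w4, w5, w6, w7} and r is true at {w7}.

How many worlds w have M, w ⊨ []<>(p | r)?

w0: successors {w0, w4, w6, w7}; <>(p | r) there: w0:T, w4:T, w6:T, w7:F. ✗
w1: successors {w0, w1, w3, w5, w6, w7}; <>(p | r) there: w0:T, w1:T, w3:T, w5:T, w6:T, w7:F. ✗
w2: successors {w3, w5, w6, w7}; <>(p | r) there: w3:T, w5:T, w6:T, w7:F. ✗
w3: successors {w0, w1, w2, w3, w5, w6}; <>(p | r) there: w0:T, w1:T, w2:T, w3:T, w5:T, w6:T. ✓
w4: successors {w0, w1, w2, w3, w5, w6}; <>(p | r) there: w0:T, w1:T, w2:T, w3:T, w5:T, w6:T. ✓
w5: successors {w0, w2, w3, w6, w7}; <>(p | r) there: w0:T, w2:T, w3:T, w6:T, w7:F. ✗
w6: successors {w0, w1, w2, w6}; <>(p | r) there: w0:T, w1:T, w2:T, w6:T. ✓
w7: successors {w0, w2}; <>(p | r) there: w0:T, w2:T. ✓
Satisfying worlds: {w3, w4, w6, w7}.

4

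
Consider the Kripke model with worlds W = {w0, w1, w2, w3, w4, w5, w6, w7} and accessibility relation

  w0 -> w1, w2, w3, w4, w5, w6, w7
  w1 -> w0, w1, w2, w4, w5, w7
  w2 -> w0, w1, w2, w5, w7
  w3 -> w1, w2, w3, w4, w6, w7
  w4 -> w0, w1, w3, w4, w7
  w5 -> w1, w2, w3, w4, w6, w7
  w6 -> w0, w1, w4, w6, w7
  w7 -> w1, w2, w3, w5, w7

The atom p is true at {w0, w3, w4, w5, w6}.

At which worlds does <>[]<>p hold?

{w0, w1, w2, w3, w4, w5, w6, w7}

w0: successors {w1, w2, w3, w4, w5, w6, w7}; []<>p there: w1:T, w2:T, w3:T, w4:T, w5:T, w6:T, w7:T. ✓
w1: successors {w0, w1, w2, w4, w5, w7}; []<>p there: w0:T, w1:T, w2:T, w4:T, w5:T, w7:T. ✓
w2: successors {w0, w1, w2, w5, w7}; []<>p there: w0:T, w1:T, w2:T, w5:T, w7:T. ✓
w3: successors {w1, w2, w3, w4, w6, w7}; []<>p there: w1:T, w2:T, w3:T, w4:T, w6:T, w7:T. ✓
w4: successors {w0, w1, w3, w4, w7}; []<>p there: w0:T, w1:T, w3:T, w4:T, w7:T. ✓
w5: successors {w1, w2, w3, w4, w6, w7}; []<>p there: w1:T, w2:T, w3:T, w4:T, w6:T, w7:T. ✓
w6: successors {w0, w1, w4, w6, w7}; []<>p there: w0:T, w1:T, w4:T, w6:T, w7:T. ✓
w7: successors {w1, w2, w3, w5, w7}; []<>p there: w1:T, w2:T, w3:T, w5:T, w7:T. ✓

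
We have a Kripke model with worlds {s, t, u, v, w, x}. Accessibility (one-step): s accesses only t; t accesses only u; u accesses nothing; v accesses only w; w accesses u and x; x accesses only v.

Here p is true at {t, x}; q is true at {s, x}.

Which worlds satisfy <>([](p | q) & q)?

s: successors {t}; [](p | q) & q there: t:F. ✗
t: successors {u}; [](p | q) & q there: u:F. ✗
u: no successors, so <>([](p | q) & q) fails. ✗
v: successors {w}; [](p | q) & q there: w:F. ✗
w: successors {u, x}; [](p | q) & q there: u:F, x:F. ✗
x: successors {v}; [](p | q) & q there: v:F. ✗

∅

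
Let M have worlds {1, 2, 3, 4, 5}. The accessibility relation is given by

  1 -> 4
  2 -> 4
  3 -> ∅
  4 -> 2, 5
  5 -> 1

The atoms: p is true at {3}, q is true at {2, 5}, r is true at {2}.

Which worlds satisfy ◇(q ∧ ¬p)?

{4}

1: successors {4}; q ∧ ¬p there: 4:F. ✗
2: successors {4}; q ∧ ¬p there: 4:F. ✗
3: no successors, so ◇(q ∧ ¬p) fails. ✗
4: successors {2, 5}; q ∧ ¬p there: 2:T, 5:T. ✓
5: successors {1}; q ∧ ¬p there: 1:F. ✗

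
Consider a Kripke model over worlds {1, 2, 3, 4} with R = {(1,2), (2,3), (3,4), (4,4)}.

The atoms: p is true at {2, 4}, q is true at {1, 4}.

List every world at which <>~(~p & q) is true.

1: successors {2}; ~(~p & q) there: 2:T. ✓
2: successors {3}; ~(~p & q) there: 3:T. ✓
3: successors {4}; ~(~p & q) there: 4:T. ✓
4: successors {4}; ~(~p & q) there: 4:T. ✓

{1, 2, 3, 4}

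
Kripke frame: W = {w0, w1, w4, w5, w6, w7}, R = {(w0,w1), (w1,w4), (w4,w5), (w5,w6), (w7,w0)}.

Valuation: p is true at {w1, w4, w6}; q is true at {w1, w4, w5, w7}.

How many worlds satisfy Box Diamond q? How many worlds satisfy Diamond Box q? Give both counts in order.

4 and 4

For Box Diamond q:
w0: successors {w1}; Diamond q there: w1:T. ✓
w1: successors {w4}; Diamond q there: w4:T. ✓
w4: successors {w5}; Diamond q there: w5:F. ✗
w5: successors {w6}; Diamond q there: w6:F. ✗
w6: no successors, so Box Diamond q holds vacuously. ✓
w7: successors {w0}; Diamond q there: w0:T. ✓
— 4 worlds.
For Diamond Box q:
w0: successors {w1}; Box q there: w1:T. ✓
w1: successors {w4}; Box q there: w4:T. ✓
w4: successors {w5}; Box q there: w5:F. ✗
w5: successors {w6}; Box q there: w6:T. ✓
w6: no successors, so Diamond Box q fails. ✗
w7: successors {w0}; Box q there: w0:T. ✓
— 4 worlds.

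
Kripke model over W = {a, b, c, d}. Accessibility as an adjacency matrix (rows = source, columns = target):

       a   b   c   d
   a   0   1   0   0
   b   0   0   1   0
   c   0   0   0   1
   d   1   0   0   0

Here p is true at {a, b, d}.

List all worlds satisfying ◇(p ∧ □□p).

a: successors {b}; p ∧ □□p there: b:T. ✓
b: successors {c}; p ∧ □□p there: c:F. ✗
c: successors {d}; p ∧ □□p there: d:T. ✓
d: successors {a}; p ∧ □□p there: a:F. ✗

{a, c}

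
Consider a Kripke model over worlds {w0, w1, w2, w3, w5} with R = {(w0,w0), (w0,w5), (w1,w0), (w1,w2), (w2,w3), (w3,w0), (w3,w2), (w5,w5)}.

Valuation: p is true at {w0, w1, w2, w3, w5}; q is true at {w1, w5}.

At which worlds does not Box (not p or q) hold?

w0: Box (not p or q) is F. ✓
w1: Box (not p or q) is F. ✓
w2: Box (not p or q) is F. ✓
w3: Box (not p or q) is F. ✓
w5: Box (not p or q) is T. ✗

{w0, w1, w2, w3}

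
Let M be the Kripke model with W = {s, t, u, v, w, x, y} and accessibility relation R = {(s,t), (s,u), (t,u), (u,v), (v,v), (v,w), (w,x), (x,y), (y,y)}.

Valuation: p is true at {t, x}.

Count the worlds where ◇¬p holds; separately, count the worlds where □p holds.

For ◇¬p:
s: successors {t, u}; ¬p there: t:F, u:T. ✓
t: successors {u}; ¬p there: u:T. ✓
u: successors {v}; ¬p there: v:T. ✓
v: successors {v, w}; ¬p there: v:T, w:T. ✓
w: successors {x}; ¬p there: x:F. ✗
x: successors {y}; ¬p there: y:T. ✓
y: successors {y}; ¬p there: y:T. ✓
— 6 worlds.
For □p:
s: successors {t, u}; p there: t:T, u:F. ✗
t: successors {u}; p there: u:F. ✗
u: successors {v}; p there: v:F. ✗
v: successors {v, w}; p there: v:F, w:F. ✗
w: successors {x}; p there: x:T. ✓
x: successors {y}; p there: y:F. ✗
y: successors {y}; p there: y:F. ✗
— 1 world.

6 and 1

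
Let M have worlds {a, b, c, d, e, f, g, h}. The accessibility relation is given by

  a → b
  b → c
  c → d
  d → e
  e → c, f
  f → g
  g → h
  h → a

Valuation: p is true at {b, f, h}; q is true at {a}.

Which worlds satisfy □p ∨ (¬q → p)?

{a, b, f, g, h}

a: □p is T, ¬q → p is T. ✓
b: □p is F, ¬q → p is T. ✓
c: □p is F, ¬q → p is F. ✗
d: □p is F, ¬q → p is F. ✗
e: □p is F, ¬q → p is F. ✗
f: □p is F, ¬q → p is T. ✓
g: □p is T, ¬q → p is F. ✓
h: □p is F, ¬q → p is T. ✓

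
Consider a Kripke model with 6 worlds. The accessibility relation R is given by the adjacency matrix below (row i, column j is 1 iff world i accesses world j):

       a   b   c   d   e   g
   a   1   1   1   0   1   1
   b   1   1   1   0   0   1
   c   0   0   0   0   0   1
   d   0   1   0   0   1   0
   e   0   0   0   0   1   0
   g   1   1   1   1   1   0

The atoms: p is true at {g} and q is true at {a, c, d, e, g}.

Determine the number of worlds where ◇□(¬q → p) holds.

5

a: successors {a, b, c, e, g}; □(¬q → p) there: a:F, b:F, c:T, e:T, g:F. ✓
b: successors {a, b, c, g}; □(¬q → p) there: a:F, b:F, c:T, g:F. ✓
c: successors {g}; □(¬q → p) there: g:F. ✗
d: successors {b, e}; □(¬q → p) there: b:F, e:T. ✓
e: successors {e}; □(¬q → p) there: e:T. ✓
g: successors {a, b, c, d, e}; □(¬q → p) there: a:F, b:F, c:T, d:F, e:T. ✓
Satisfying worlds: {a, b, d, e, g}.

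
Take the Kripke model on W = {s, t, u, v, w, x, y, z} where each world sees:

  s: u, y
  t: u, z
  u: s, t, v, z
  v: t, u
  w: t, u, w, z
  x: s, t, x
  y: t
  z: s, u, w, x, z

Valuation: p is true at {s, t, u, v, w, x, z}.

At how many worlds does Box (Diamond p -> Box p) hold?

s: successors {u, y}; Diamond p -> Box p there: u:T, y:T. ✓
t: successors {u, z}; Diamond p -> Box p there: u:T, z:T. ✓
u: successors {s, t, v, z}; Diamond p -> Box p there: s:F, t:T, v:T, z:T. ✗
v: successors {t, u}; Diamond p -> Box p there: t:T, u:T. ✓
w: successors {t, u, w, z}; Diamond p -> Box p there: t:T, u:T, w:T, z:T. ✓
x: successors {s, t, x}; Diamond p -> Box p there: s:F, t:T, x:T. ✗
y: successors {t}; Diamond p -> Box p there: t:T. ✓
z: successors {s, u, w, x, z}; Diamond p -> Box p there: s:F, u:T, w:T, x:T, z:T. ✗
Satisfying worlds: {s, t, v, w, y}.

5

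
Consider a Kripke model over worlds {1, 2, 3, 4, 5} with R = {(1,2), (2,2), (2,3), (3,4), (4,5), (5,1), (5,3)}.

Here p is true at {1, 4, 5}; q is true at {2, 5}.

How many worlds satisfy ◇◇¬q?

4

1: successors {2}; ◇¬q there: 2:T. ✓
2: successors {2, 3}; ◇¬q there: 2:T, 3:T. ✓
3: successors {4}; ◇¬q there: 4:F. ✗
4: successors {5}; ◇¬q there: 5:T. ✓
5: successors {1, 3}; ◇¬q there: 1:F, 3:T. ✓
Satisfying worlds: {1, 2, 4, 5}.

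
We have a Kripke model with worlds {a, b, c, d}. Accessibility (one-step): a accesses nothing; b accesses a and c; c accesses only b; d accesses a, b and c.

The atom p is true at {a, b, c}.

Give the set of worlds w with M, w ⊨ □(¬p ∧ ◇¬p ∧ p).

{a}

a: no successors, so □(¬p ∧ ◇¬p ∧ p) holds vacuously. ✓
b: successors {a, c}; ¬p ∧ ◇¬p ∧ p there: a:F, c:F. ✗
c: successors {b}; ¬p ∧ ◇¬p ∧ p there: b:F. ✗
d: successors {a, b, c}; ¬p ∧ ◇¬p ∧ p there: a:F, b:F, c:F. ✗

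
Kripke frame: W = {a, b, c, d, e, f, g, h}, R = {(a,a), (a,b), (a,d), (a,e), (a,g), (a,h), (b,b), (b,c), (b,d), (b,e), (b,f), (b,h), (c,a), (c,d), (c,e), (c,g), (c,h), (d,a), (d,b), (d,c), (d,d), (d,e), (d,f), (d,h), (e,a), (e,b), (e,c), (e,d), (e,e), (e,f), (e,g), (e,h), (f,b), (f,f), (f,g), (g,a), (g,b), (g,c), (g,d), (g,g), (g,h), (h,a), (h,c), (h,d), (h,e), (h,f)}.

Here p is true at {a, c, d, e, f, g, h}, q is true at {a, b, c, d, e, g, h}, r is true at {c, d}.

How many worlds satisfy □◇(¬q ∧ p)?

a: successors {a, b, d, e, g, h}; ◇(¬q ∧ p) there: a:F, b:T, d:T, e:T, g:F, h:T. ✗
b: successors {b, c, d, e, f, h}; ◇(¬q ∧ p) there: b:T, c:F, d:T, e:T, f:T, h:T. ✗
c: successors {a, d, e, g, h}; ◇(¬q ∧ p) there: a:F, d:T, e:T, g:F, h:T. ✗
d: successors {a, b, c, d, e, f, h}; ◇(¬q ∧ p) there: a:F, b:T, c:F, d:T, e:T, f:T, h:T. ✗
e: successors {a, b, c, d, e, f, g, h}; ◇(¬q ∧ p) there: a:F, b:T, c:F, d:T, e:T, f:T, g:F, h:T. ✗
f: successors {b, f, g}; ◇(¬q ∧ p) there: b:T, f:T, g:F. ✗
g: successors {a, b, c, d, g, h}; ◇(¬q ∧ p) there: a:F, b:T, c:F, d:T, g:F, h:T. ✗
h: successors {a, c, d, e, f}; ◇(¬q ∧ p) there: a:F, c:F, d:T, e:T, f:T. ✗
Satisfying worlds: ∅.

0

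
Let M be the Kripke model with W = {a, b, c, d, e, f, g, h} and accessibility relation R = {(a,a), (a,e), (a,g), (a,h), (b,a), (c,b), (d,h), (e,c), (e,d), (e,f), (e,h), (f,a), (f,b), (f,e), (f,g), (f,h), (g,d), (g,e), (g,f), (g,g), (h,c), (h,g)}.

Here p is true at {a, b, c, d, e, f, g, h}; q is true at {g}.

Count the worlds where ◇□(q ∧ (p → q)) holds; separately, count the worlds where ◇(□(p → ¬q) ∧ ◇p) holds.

0 and 6

For ◇□(q ∧ (p → q)):
a: successors {a, e, g, h}; □(q ∧ (p → q)) there: a:F, e:F, g:F, h:F. ✗
b: successors {a}; □(q ∧ (p → q)) there: a:F. ✗
c: successors {b}; □(q ∧ (p → q)) there: b:F. ✗
d: successors {h}; □(q ∧ (p → q)) there: h:F. ✗
e: successors {c, d, f, h}; □(q ∧ (p → q)) there: c:F, d:F, f:F, h:F. ✗
f: successors {a, b, e, g, h}; □(q ∧ (p → q)) there: a:F, b:F, e:F, g:F, h:F. ✗
g: successors {d, e, f, g}; □(q ∧ (p → q)) there: d:F, e:F, f:F, g:F. ✗
h: successors {c, g}; □(q ∧ (p → q)) there: c:F, g:F. ✗
— 0 worlds.
For ◇(□(p → ¬q) ∧ ◇p):
a: successors {a, e, g, h}; □(p → ¬q) ∧ ◇p there: a:F, e:T, g:F, h:F. ✓
b: successors {a}; □(p → ¬q) ∧ ◇p there: a:F. ✗
c: successors {b}; □(p → ¬q) ∧ ◇p there: b:T. ✓
d: successors {h}; □(p → ¬q) ∧ ◇p there: h:F. ✗
e: successors {c, d, f, h}; □(p → ¬q) ∧ ◇p there: c:T, d:T, f:F, h:F. ✓
f: successors {a, b, e, g, h}; □(p → ¬q) ∧ ◇p there: a:F, b:T, e:T, g:F, h:F. ✓
g: successors {d, e, f, g}; □(p → ¬q) ∧ ◇p there: d:T, e:T, f:F, g:F. ✓
h: successors {c, g}; □(p → ¬q) ∧ ◇p there: c:T, g:F. ✓
— 6 worlds.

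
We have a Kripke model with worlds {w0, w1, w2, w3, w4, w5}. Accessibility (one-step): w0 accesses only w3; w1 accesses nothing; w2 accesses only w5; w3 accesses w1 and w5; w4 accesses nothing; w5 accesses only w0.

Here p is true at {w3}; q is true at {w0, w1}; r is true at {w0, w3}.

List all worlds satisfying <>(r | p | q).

{w0, w3, w5}

w0: successors {w3}; r | p | q there: w3:T. ✓
w1: no successors, so <>(r | p | q) fails. ✗
w2: successors {w5}; r | p | q there: w5:F. ✗
w3: successors {w1, w5}; r | p | q there: w1:T, w5:F. ✓
w4: no successors, so <>(r | p | q) fails. ✗
w5: successors {w0}; r | p | q there: w0:T. ✓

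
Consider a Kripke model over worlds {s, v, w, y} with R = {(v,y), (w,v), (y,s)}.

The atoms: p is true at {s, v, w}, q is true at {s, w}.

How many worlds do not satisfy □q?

s: no successors, so □q holds vacuously. ✓
v: successors {y}; q there: y:F. ✗
w: successors {v}; q there: v:F. ✗
y: successors {s}; q there: s:T. ✓
Satisfying worlds: {s, y}.
So □q fails at the other 2 worlds.

2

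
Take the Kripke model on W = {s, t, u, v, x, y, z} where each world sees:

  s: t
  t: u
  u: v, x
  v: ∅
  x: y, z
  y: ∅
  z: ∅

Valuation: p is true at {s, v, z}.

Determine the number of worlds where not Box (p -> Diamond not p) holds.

2

s: Box (p -> Diamond not p) is T. ✗
t: Box (p -> Diamond not p) is T. ✗
u: Box (p -> Diamond not p) is F. ✓
v: Box (p -> Diamond not p) is T. ✗
x: Box (p -> Diamond not p) is F. ✓
y: Box (p -> Diamond not p) is T. ✗
z: Box (p -> Diamond not p) is T. ✗
Satisfying worlds: {u, x}.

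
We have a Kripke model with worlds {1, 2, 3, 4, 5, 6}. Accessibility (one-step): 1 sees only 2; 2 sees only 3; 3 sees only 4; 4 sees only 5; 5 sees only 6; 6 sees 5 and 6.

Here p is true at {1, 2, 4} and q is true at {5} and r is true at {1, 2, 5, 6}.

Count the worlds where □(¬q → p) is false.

1: successors {2}; ¬q → p there: 2:T. ✓
2: successors {3}; ¬q → p there: 3:F. ✗
3: successors {4}; ¬q → p there: 4:T. ✓
4: successors {5}; ¬q → p there: 5:T. ✓
5: successors {6}; ¬q → p there: 6:F. ✗
6: successors {5, 6}; ¬q → p there: 5:T, 6:F. ✗
Satisfying worlds: {1, 3, 4}.
So □(¬q → p) fails at the other 3 worlds.

3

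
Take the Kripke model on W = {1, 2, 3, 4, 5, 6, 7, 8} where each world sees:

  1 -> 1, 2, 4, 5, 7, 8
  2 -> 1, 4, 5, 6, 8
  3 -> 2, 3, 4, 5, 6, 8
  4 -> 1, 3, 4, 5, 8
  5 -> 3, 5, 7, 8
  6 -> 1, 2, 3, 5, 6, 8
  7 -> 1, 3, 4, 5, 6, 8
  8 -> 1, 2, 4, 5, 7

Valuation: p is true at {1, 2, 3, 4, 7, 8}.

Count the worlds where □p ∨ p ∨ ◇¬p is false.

0

1: □p is F, p ∨ ◇¬p is T. ✓
2: □p is F, p ∨ ◇¬p is T. ✓
3: □p is F, p ∨ ◇¬p is T. ✓
4: □p is F, p ∨ ◇¬p is T. ✓
5: □p is F, p ∨ ◇¬p is T. ✓
6: □p is F, p ∨ ◇¬p is T. ✓
7: □p is F, p ∨ ◇¬p is T. ✓
8: □p is F, p ∨ ◇¬p is T. ✓
Satisfying worlds: {1, 2, 3, 4, 5, 6, 7, 8}.
So □p ∨ p ∨ ◇¬p fails at the other 0 worlds.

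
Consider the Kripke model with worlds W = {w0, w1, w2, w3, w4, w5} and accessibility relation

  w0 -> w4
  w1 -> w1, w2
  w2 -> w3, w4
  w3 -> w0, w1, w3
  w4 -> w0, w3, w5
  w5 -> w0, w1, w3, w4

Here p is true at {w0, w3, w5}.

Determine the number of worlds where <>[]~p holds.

w0: successors {w4}; []~p there: w4:F. ✗
w1: successors {w1, w2}; []~p there: w1:T, w2:F. ✓
w2: successors {w3, w4}; []~p there: w3:F, w4:F. ✗
w3: successors {w0, w1, w3}; []~p there: w0:T, w1:T, w3:F. ✓
w4: successors {w0, w3, w5}; []~p there: w0:T, w3:F, w5:F. ✓
w5: successors {w0, w1, w3, w4}; []~p there: w0:T, w1:T, w3:F, w4:F. ✓
Satisfying worlds: {w1, w3, w4, w5}.

4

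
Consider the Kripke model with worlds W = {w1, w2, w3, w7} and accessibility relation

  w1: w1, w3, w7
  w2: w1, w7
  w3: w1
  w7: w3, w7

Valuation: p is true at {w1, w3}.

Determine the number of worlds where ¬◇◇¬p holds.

0

w1: ◇◇¬p is T. ✗
w2: ◇◇¬p is T. ✗
w3: ◇◇¬p is T. ✗
w7: ◇◇¬p is T. ✗
Satisfying worlds: ∅.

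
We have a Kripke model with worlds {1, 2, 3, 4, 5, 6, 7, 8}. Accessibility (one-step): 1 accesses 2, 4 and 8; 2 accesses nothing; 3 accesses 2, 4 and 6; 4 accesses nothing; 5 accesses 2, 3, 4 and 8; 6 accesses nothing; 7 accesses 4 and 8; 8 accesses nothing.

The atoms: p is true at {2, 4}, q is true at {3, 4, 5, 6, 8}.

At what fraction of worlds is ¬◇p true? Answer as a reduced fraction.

1/2

1: ◇p is T. ✗
2: ◇p is F. ✓
3: ◇p is T. ✗
4: ◇p is F. ✓
5: ◇p is T. ✗
6: ◇p is F. ✓
7: ◇p is T. ✗
8: ◇p is F. ✓
That's 4 of 8 worlds, so 4/8 = 1/2.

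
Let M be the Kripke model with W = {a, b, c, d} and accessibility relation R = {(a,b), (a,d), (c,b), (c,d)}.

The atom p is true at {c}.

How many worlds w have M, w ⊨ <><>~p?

0

a: successors {b, d}; <>~p there: b:F, d:F. ✗
b: no successors, so <><>~p fails. ✗
c: successors {b, d}; <>~p there: b:F, d:F. ✗
d: no successors, so <><>~p fails. ✗
Satisfying worlds: ∅.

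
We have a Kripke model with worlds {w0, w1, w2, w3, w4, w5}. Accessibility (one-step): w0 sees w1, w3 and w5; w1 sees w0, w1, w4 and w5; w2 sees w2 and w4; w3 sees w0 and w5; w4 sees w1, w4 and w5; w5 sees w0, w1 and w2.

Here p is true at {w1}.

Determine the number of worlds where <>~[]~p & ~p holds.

w0: <>~[]~p is T, ~p is T. ✓
w1: <>~[]~p is T, ~p is F. ✗
w2: <>~[]~p is T, ~p is T. ✓
w3: <>~[]~p is T, ~p is T. ✓
w4: <>~[]~p is T, ~p is T. ✓
w5: <>~[]~p is T, ~p is T. ✓
Satisfying worlds: {w0, w2, w3, w4, w5}.

5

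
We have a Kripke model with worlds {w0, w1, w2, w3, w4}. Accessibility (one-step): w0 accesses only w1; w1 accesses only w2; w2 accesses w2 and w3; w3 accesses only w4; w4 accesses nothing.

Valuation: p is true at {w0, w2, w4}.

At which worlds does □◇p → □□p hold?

{w0, w3, w4}

w0: □◇p is T, □□p is T. ✓
w1: □◇p is T, □□p is F. ✗
w2: □◇p is T, □□p is F. ✗
w3: □◇p is F, □□p is T. ✓
w4: □◇p is T, □□p is T. ✓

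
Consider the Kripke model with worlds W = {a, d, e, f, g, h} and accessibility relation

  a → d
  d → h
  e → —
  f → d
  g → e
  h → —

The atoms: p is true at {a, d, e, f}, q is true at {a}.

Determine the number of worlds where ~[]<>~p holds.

2

a: []<>~p is T. ✗
d: []<>~p is F. ✓
e: []<>~p is T. ✗
f: []<>~p is T. ✗
g: []<>~p is F. ✓
h: []<>~p is T. ✗
Satisfying worlds: {d, g}.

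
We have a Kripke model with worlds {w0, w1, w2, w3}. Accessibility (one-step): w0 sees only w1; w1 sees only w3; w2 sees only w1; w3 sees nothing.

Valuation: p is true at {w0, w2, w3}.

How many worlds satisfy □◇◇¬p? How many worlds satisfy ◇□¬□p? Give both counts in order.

For □◇◇¬p:
w0: successors {w1}; ◇◇¬p there: w1:F. ✗
w1: successors {w3}; ◇◇¬p there: w3:F. ✗
w2: successors {w1}; ◇◇¬p there: w1:F. ✗
w3: no successors, so □◇◇¬p holds vacuously. ✓
— 1 world.
For ◇□¬□p:
w0: successors {w1}; □¬□p there: w1:F. ✗
w1: successors {w3}; □¬□p there: w3:T. ✓
w2: successors {w1}; □¬□p there: w1:F. ✗
w3: no successors, so ◇□¬□p fails. ✗
— 1 world.

1 and 1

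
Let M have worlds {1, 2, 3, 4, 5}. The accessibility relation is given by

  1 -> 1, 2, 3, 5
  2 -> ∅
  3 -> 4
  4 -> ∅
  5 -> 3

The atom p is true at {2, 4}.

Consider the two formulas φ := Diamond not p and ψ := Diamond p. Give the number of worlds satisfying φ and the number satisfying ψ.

2 and 2

For Diamond not p:
1: successors {1, 2, 3, 5}; not p there: 1:T, 2:F, 3:T, 5:T. ✓
2: no successors, so Diamond not p fails. ✗
3: successors {4}; not p there: 4:F. ✗
4: no successors, so Diamond not p fails. ✗
5: successors {3}; not p there: 3:T. ✓
— 2 worlds.
For Diamond p:
1: successors {1, 2, 3, 5}; p there: 1:F, 2:T, 3:F, 5:F. ✓
2: no successors, so Diamond p fails. ✗
3: successors {4}; p there: 4:T. ✓
4: no successors, so Diamond p fails. ✗
5: successors {3}; p there: 3:F. ✗
— 2 worlds.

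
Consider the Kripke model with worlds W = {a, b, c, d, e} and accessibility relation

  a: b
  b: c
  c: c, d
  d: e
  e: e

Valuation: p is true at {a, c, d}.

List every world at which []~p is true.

{a, d, e}

a: successors {b}; ~p there: b:T. ✓
b: successors {c}; ~p there: c:F. ✗
c: successors {c, d}; ~p there: c:F, d:F. ✗
d: successors {e}; ~p there: e:T. ✓
e: successors {e}; ~p there: e:T. ✓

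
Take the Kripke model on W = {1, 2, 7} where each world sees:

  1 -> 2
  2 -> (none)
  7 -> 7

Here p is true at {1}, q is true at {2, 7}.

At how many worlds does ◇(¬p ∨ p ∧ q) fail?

1: successors {2}; ¬p ∨ p ∧ q there: 2:T. ✓
2: no successors, so ◇(¬p ∨ p ∧ q) fails. ✗
7: successors {7}; ¬p ∨ p ∧ q there: 7:T. ✓
Satisfying worlds: {1, 7}.
So ◇(¬p ∨ p ∧ q) fails at the other 1 world.

1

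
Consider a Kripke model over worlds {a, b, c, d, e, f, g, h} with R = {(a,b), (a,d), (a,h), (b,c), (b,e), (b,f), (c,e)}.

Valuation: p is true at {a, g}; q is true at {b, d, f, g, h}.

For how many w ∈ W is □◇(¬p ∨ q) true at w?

a: successors {b, d, h}; ◇(¬p ∨ q) there: b:T, d:F, h:F. ✗
b: successors {c, e, f}; ◇(¬p ∨ q) there: c:T, e:F, f:F. ✗
c: successors {e}; ◇(¬p ∨ q) there: e:F. ✗
d: no successors, so □◇(¬p ∨ q) holds vacuously. ✓
e: no successors, so □◇(¬p ∨ q) holds vacuously. ✓
f: no successors, so □◇(¬p ∨ q) holds vacuously. ✓
g: no successors, so □◇(¬p ∨ q) holds vacuously. ✓
h: no successors, so □◇(¬p ∨ q) holds vacuously. ✓
Satisfying worlds: {d, e, f, g, h}.

5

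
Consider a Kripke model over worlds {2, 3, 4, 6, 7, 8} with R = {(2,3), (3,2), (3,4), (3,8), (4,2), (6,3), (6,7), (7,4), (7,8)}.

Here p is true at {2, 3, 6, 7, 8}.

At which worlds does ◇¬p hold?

{3, 7}

2: successors {3}; ¬p there: 3:F. ✗
3: successors {2, 4, 8}; ¬p there: 2:F, 4:T, 8:F. ✓
4: successors {2}; ¬p there: 2:F. ✗
6: successors {3, 7}; ¬p there: 3:F, 7:F. ✗
7: successors {4, 8}; ¬p there: 4:T, 8:F. ✓
8: no successors, so ◇¬p fails. ✗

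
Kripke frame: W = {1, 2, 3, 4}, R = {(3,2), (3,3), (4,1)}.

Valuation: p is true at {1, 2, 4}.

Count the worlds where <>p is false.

2

1: no successors, so <>p fails. ✗
2: no successors, so <>p fails. ✗
3: successors {2, 3}; p there: 2:T, 3:F. ✓
4: successors {1}; p there: 1:T. ✓
Satisfying worlds: {3, 4}.
So <>p fails at the other 2 worlds.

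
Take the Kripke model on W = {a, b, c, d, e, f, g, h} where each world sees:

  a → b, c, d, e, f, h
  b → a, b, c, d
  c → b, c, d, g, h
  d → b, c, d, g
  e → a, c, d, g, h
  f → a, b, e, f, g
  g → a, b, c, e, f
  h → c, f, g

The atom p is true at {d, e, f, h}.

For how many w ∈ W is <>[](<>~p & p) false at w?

8

a: successors {b, c, d, e, f, h}; [](<>~p & p) there: b:F, c:F, d:F, e:F, f:F, h:F. ✗
b: successors {a, b, c, d}; [](<>~p & p) there: a:F, b:F, c:F, d:F. ✗
c: successors {b, c, d, g, h}; [](<>~p & p) there: b:F, c:F, d:F, g:F, h:F. ✗
d: successors {b, c, d, g}; [](<>~p & p) there: b:F, c:F, d:F, g:F. ✗
e: successors {a, c, d, g, h}; [](<>~p & p) there: a:F, c:F, d:F, g:F, h:F. ✗
f: successors {a, b, e, f, g}; [](<>~p & p) there: a:F, b:F, e:F, f:F, g:F. ✗
g: successors {a, b, c, e, f}; [](<>~p & p) there: a:F, b:F, c:F, e:F, f:F. ✗
h: successors {c, f, g}; [](<>~p & p) there: c:F, f:F, g:F. ✗
Satisfying worlds: ∅.
So <>[](<>~p & p) fails at the other 8 worlds.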